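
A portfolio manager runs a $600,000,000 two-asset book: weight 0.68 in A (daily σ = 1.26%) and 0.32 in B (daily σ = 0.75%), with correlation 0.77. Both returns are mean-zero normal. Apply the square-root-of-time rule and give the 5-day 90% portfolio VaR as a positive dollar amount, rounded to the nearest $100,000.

σ_p = √(0.68²·1.26² + 0.32²·0.75² + 2·0.77·0.68·0.32·1.26·0.75) = 1.053%.
σ_{5d} = 1.053% × √5 = 2.355%.
z(90%) = 1.282.
VaR = 1.282 × 2.355% = 3.019%; on $600,000,000 that is $18,114,000.

$18,100,000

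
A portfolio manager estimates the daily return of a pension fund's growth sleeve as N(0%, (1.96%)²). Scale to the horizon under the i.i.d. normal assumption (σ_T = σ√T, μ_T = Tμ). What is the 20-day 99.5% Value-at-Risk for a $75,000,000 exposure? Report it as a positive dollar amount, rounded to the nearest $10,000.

At 99.5%, z = 2.576.
σ_{20d} = 1.96% × √20 = 8.765%.
VaR = 2.576 × 8.765% = 22.579%.
On $75,000,000: 0.22579 × $75,000,000 = $16,934,250.

$16,930,000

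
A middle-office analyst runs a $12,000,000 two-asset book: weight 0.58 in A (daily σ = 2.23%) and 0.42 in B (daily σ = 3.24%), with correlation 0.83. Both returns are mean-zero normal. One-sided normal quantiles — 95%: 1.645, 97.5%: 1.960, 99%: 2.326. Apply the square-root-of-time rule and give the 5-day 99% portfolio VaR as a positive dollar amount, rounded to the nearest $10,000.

$1,580,000

σ_p = √(0.58²·2.23² + 0.42²·3.24² + 2·0.83·0.58·0.42·2.23·3.24) = 2.539%.
σ_{5d} = 2.539% × √5 = 5.677%.
VaR = 2.326 × 5.677% = 13.205%; on $12,000,000 that is $1,584,600.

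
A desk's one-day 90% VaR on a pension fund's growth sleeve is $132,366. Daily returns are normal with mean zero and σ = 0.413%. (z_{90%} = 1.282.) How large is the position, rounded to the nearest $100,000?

$25,000,000

VaR as a fraction of value: z·σ = 1.282 × 0.413% = 0.529466%.
Position = $132,366 / 0.00529466 = $24,999,906.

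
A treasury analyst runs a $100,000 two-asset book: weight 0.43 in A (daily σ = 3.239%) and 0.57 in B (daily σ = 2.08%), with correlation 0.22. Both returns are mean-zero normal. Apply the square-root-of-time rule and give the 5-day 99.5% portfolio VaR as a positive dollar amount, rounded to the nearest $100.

σ_p = √(0.43²·3.239² + 0.57²·2.08² + 2·0.22·0.43·0.57·3.239·2.08) = 2.018%.
σ_{5d} = 2.018% × √5 = 4.512%.
z(99.5%) = 2.576.
VaR = 2.576 × 4.512% = 11.623%; on $100,000 that is $11,623.

$11,600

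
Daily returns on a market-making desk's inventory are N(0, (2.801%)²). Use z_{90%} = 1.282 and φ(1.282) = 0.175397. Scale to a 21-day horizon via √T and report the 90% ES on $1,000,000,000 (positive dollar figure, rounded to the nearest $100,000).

$225,100,000

σ_{21d} = 2.801% × √21 = 12.836%.
ES multiplier = φ(z)/(1−α) = 0.175397/0.1 = 1.754.
ES = 12.836% × 1.754 = 22.514%; on $1,000,000,000: $225,140,000.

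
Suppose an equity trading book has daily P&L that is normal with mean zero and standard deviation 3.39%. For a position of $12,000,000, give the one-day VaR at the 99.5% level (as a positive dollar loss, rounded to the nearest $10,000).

At 99.5% one-sided, z = 2.576.
VaR = z·σ = 2.576 × 3.39% = 8.733%.
On $12,000,000: 0.08733 × $12,000,000 = $1,047,960.

$1,050,000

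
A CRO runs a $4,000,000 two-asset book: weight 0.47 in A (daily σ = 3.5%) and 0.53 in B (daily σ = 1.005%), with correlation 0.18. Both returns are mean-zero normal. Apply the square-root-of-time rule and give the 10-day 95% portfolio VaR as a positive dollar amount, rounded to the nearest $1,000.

σ_p = √(0.47²·3.5² + 0.53²·1.005² + 2·0.18·0.47·0.53·3.5·1.005) = 1.818%.
σ_{10d} = 1.818% × √10 = 5.749%.
z(95%) = 1.645.
VaR = 1.645 × 5.749% = 9.457%; on $4,000,000 that is $378,280.

$378,000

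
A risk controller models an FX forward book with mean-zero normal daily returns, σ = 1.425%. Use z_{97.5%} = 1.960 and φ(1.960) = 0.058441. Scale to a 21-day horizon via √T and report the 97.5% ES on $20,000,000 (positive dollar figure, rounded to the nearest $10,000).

σ_{21d} = 1.425% × √21 = 6.530%.
ES multiplier = φ(z)/(1−α) = 0.058441/0.025 = 2.338.
ES = 6.530% × 2.338 = 15.267%; on $20,000,000: $3,053,400.

$3,050,000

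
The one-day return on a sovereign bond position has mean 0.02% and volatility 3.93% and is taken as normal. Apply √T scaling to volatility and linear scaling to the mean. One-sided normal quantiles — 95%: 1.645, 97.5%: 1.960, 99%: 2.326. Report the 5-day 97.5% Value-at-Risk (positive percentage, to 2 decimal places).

σ_{5d} = 3.93% × √5 = 8.788%; μ_{5d} = 5 × 0.02% = 0.100%.
VaR = −(0.100%) + 1.960 × 8.788% = 17.124%.

17.12%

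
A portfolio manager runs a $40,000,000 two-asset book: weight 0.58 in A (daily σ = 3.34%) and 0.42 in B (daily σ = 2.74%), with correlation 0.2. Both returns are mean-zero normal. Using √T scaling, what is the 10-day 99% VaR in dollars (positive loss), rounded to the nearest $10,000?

σ_p = √(0.58²·3.34² + 0.42²·2.74² + 2·0.2·0.58·0.42·3.34·2.74) = 2.443%.
σ_{10d} = 2.443% × √10 = 7.725%.
z(99%) = 2.326.
VaR = 2.326 × 7.725% = 17.968%; on $40,000,000 that is $7,187,200.

$7,190,000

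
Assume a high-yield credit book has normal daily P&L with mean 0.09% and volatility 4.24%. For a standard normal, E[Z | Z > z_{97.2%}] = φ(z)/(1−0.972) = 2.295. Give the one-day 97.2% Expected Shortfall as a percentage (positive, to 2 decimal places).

ES = −(0.09%) + 4.24% × 2.295 = 9.641%.

9.64%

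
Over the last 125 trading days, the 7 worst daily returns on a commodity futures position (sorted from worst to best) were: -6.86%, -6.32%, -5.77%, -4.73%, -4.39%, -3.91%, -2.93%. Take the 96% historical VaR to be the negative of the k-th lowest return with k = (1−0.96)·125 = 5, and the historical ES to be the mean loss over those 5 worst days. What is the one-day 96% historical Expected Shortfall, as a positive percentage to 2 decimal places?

5.61%

The 5 worst returns sum to -28.07%.
ES = −(-28.07%) / 5 = 5.614% ≈ 5.61%.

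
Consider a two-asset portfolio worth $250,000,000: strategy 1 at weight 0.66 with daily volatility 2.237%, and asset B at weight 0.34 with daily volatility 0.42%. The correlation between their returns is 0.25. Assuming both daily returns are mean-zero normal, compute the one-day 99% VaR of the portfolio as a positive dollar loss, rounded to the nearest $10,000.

σ_p² = 0.66²·2.237² + 0.34²·0.42² + 2·0.25·0.66·0.34·2.237·0.42 = 2.3056 (%²).
σ_p = √2.3056 = 1.518%.
At 99%, z = 2.326.
VaR = 2.326 × 1.518% = 3.531%; on $250,000,000 that is $8,827,500.

$8,830,000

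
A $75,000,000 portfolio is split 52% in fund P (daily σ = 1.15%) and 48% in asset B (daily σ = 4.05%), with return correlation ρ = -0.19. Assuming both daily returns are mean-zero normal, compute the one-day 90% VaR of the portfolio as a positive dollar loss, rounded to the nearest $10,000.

σ_p² = 0.52²·1.15² + 0.48²·4.05² + 2·-0.19·0.52·0.48·1.15·4.05 = 3.6950 (%²).
σ_p = √3.6950 = 1.922%.
At 90%, z = 1.282.
VaR = 1.282 × 1.922% = 2.464%; on $75,000,000 that is $1,848,000.

$1,850,000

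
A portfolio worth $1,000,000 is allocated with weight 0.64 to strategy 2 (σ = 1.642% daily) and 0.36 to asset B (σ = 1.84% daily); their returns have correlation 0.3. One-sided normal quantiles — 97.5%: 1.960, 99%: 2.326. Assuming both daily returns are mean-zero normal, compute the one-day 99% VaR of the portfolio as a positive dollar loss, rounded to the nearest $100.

$32,600

σ_p² = 0.64²·1.642² + 0.36²·1.84² + 2·0.3·0.64·0.36·1.642·1.84 = 1.9608 (%²).
σ_p = √1.9608 = 1.400%.
VaR = 2.326 × 1.400% = 3.256%; on $1,000,000 that is $32,560.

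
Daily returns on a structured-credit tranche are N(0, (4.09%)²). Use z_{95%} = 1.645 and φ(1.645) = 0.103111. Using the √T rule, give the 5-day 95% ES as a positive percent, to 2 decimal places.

σ_{5d} = 4.09% × √5 = 9.146%.
ES multiplier = φ(z)/(1−α) = 0.103111/0.05 = 2.062.
ES = 9.146% × 2.062 = 18.859%.

18.86%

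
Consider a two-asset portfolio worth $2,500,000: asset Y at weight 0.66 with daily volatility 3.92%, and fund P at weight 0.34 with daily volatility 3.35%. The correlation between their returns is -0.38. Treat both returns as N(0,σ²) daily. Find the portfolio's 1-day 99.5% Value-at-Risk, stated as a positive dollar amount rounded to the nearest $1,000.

σ_p² = 0.66²·3.92² + 0.34²·3.35² + 2·-0.38·0.66·0.34·3.92·3.35 = 5.7513 (%²).
σ_p = √5.7513 = 2.398%.
At 99.5%, z = 2.576.
VaR = 2.576 × 2.398% = 6.177%; on $2,500,000 that is $154,425.

$154,000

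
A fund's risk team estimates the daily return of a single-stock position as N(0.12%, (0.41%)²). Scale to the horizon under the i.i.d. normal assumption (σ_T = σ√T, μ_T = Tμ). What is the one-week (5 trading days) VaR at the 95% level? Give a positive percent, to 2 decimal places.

At 95%, z = 1.645.
σ_{5d} = 0.41% × √5 = 0.917%; μ_{5d} = 5 × 0.12% = 0.600%.
VaR = −(0.600%) + 1.645 × 0.917% = 0.908%.

0.91%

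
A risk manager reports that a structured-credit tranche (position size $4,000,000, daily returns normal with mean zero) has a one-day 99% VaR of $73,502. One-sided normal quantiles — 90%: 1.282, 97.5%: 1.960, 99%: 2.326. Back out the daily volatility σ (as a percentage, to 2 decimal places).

VaR as a fraction: $73,502 / $4,000,000 = 1.838%.
σ = VaR / z = 1.838% / 2.326 = 0.790%.

0.79%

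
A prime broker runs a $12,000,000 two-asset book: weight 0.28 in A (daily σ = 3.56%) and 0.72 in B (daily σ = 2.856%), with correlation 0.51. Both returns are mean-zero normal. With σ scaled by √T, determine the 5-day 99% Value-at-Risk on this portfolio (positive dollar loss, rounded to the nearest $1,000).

$1,688,000

σ_p = √(0.28²·3.56² + 0.72²·2.856² + 2·0.51·0.28·0.72·3.56·2.856) = 2.704%.
σ_{5d} = 2.704% × √5 = 6.046%.
z(99%) = 2.326.
VaR = 2.326 × 6.046% = 14.063%; on $12,000,000 that is $1,687,560.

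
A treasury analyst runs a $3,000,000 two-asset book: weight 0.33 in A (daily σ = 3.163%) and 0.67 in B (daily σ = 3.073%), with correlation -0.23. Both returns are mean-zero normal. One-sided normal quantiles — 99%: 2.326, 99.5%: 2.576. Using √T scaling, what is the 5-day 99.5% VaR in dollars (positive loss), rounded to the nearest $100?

σ_p = √(0.33²·3.163² + 0.67²·3.073² + 2·-0.23·0.33·0.67·3.163·3.073) = 2.083%.
σ_{5d} = 2.083% × √5 = 4.658%.
VaR = 2.576 × 4.658% = 11.999%; on $3,000,000 that is $359,970.

$360,000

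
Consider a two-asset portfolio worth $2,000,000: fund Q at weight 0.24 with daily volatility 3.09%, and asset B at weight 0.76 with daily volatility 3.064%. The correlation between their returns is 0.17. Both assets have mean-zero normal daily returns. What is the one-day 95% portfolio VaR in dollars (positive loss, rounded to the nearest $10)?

$84,260

σ_p² = 0.24²·3.09² + 0.76²·3.064² + 2·0.17·0.24·0.76·3.09·3.064 = 6.5597 (%²).
σ_p = √6.5597 = 2.561%.
At 95%, z = 1.645.
VaR = 1.645 × 2.561% = 4.213%; on $2,000,000 that is $84,260.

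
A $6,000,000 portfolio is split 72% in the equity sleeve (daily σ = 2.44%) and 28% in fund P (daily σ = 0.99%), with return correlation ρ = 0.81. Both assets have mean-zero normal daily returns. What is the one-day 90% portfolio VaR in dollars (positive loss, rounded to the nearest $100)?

$152,900

σ_p² = 0.72²·2.44² + 0.28²·0.99² + 2·0.81·0.72·0.28·2.44·0.99 = 3.9521 (%²).
σ_p = √3.9521 = 1.988%.
At 90%, z = 1.282.
VaR = 1.282 × 1.988% = 2.549%; on $6,000,000 that is $152,940.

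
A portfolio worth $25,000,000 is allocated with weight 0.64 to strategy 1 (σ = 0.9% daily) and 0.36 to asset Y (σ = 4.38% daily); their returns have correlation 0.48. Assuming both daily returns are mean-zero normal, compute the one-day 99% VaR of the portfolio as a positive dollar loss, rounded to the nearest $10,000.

$1,120,000

σ_p² = 0.64²·0.9² + 0.36²·4.38² + 2·0.48·0.64·0.36·0.9·4.38 = 3.6900 (%²).
σ_p = √3.6900 = 1.921%.
At 99%, z = 2.326.
VaR = 2.326 × 1.921% = 4.468%; on $25,000,000 that is $1,117,000.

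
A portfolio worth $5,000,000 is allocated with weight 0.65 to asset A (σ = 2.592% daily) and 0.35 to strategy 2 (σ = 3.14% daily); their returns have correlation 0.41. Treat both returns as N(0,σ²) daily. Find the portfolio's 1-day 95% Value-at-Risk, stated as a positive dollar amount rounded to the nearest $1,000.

$194,000

σ_p² = 0.65²·2.592² + 0.35²·3.14² + 2·0.41·0.65·0.35·2.592·3.14 = 5.5647 (%²).
σ_p = √5.5647 = 2.359%.
At 95%, z = 1.645.
VaR = 1.645 × 2.359% = 3.881%; on $5,000,000 that is $194,050.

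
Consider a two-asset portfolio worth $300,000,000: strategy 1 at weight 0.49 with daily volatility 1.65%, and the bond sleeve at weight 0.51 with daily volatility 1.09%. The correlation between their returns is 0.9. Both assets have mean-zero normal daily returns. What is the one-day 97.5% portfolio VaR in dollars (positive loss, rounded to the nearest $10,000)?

$7,830,000

σ_p² = 0.49²·1.65² + 0.51²·1.09² + 2·0.9·0.49·0.51·1.65·1.09 = 1.7717 (%²).
σ_p = √1.7717 = 1.331%.
At 97.5%, z = 1.960.
VaR = 1.960 × 1.331% = 2.609%; on $300,000,000 that is $7,827,000.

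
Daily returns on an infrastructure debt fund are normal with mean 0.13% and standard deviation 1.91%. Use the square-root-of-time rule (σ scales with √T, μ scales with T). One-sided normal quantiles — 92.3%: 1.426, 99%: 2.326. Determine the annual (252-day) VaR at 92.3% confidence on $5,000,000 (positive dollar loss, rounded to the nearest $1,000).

σ_{252d} = 1.91% × √252 = 30.320%; μ_{252d} = 252 × 0.13% = 32.760%.
VaR = −(32.760%) + 1.426 × 30.320% = 10.476%.
On $5,000,000: 0.10476 × $5,000,000 = $523,800.

$524,000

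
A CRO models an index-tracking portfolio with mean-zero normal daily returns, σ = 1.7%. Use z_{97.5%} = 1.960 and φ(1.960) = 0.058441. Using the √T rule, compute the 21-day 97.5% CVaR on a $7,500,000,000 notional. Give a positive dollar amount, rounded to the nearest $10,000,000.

$1,370,000,000

σ_{21d} = 1.7% × √21 = 7.790%.
ES multiplier = φ(z)/(1−α) = 0.058441/0.025 = 2.338.
ES = 7.790% × 2.338 = 18.213%; on $7,500,000,000: $1,365,975,000.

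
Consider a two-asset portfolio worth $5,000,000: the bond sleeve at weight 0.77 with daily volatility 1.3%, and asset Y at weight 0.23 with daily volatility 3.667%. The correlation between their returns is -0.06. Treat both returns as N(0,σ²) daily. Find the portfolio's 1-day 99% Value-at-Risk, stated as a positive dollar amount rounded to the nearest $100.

σ_p² = 0.77²·1.3² + 0.23²·3.667² + 2·-0.06·0.77·0.23·1.3·3.667 = 1.6120 (%²).
σ_p = √1.6120 = 1.270%.
At 99%, z = 2.326.
VaR = 2.326 × 1.270% = 2.954%; on $5,000,000 that is $147,700.

$147,700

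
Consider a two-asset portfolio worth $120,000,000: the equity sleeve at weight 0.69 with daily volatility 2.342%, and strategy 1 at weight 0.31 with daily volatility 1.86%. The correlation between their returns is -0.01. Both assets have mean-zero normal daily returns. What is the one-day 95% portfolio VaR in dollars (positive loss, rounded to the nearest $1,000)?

σ_p² = 0.69²·2.342² + 0.31²·1.86² + 2·-0.01·0.69·0.31·2.342·1.86 = 2.9252 (%²).
σ_p = √2.9252 = 1.710%.
At 95%, z = 1.645.
VaR = 1.645 × 1.710% = 2.813%; on $120,000,000 that is $3,375,600.

$3,376,000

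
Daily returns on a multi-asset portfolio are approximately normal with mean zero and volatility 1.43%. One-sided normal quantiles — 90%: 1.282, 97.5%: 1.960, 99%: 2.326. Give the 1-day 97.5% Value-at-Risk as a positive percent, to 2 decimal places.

2.80%

VaR = z·σ = 1.960 × 1.43% = 2.803%.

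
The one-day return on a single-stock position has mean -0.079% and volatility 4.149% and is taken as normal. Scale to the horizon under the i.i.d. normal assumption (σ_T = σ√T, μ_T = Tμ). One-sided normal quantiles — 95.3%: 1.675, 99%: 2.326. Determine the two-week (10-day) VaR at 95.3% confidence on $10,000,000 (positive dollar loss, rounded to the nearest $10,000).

$2,280,000

σ_{10d} = 4.149% × √10 = 13.120%; μ_{10d} = 10 × -0.079% = -0.790%.
VaR = −(-0.790%) + 1.675 × 13.120% = 22.766%.
On $10,000,000: 0.22766 × $10,000,000 = $2,276,600.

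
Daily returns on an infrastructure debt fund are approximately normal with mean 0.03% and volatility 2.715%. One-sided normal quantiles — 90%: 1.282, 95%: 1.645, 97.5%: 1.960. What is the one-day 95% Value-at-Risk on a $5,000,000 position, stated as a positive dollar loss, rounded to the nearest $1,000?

$222,000

VaR = −μ + z·σ = −(0.03%) + 1.645 × 2.715% = 4.436%.
On $5,000,000: 0.04436 × $5,000,000 = $221,800.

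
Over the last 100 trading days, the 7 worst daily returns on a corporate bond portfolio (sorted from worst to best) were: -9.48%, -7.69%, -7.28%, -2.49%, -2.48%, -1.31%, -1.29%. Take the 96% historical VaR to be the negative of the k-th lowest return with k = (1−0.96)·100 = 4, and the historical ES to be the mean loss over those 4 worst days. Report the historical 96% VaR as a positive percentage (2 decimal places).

k = 4; the 4th lowest return is -2.49%, so VaR = 2.49%.

2.49%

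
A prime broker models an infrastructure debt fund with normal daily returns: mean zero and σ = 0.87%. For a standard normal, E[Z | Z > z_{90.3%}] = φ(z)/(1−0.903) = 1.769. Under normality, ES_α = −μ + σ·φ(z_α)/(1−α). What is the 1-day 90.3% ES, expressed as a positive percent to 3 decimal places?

ES = 0.87% × 1.769 = 1.539%.

1.539%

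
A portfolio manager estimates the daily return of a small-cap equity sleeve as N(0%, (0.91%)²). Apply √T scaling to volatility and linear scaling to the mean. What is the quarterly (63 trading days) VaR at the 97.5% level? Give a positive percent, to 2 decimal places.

14.16%

At 97.5%, z = 1.960.
σ_{63d} = 0.91% × √63 = 7.223%.
VaR = 1.960 × 7.223% = 14.157%.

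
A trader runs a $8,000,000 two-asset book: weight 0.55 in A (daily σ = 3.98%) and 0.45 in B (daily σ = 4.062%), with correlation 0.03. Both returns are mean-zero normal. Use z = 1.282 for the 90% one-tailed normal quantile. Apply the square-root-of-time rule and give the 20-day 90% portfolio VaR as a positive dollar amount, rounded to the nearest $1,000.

$1,327,000

σ_p = √(0.55²·3.98² + 0.45²·4.062² + 2·0.03·0.55·0.45·3.98·4.062) = 2.894%.
σ_{20d} = 2.894% × √20 = 12.942%.
VaR = 1.282 × 12.942% = 16.592%; on $8,000,000 that is $1,327,360.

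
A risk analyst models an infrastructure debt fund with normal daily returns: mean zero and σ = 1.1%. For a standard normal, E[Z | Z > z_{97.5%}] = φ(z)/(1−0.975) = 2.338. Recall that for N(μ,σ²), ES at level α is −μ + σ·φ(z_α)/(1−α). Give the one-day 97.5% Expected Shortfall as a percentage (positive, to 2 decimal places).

2.57%

ES = 1.1% × 2.338 = 2.572%.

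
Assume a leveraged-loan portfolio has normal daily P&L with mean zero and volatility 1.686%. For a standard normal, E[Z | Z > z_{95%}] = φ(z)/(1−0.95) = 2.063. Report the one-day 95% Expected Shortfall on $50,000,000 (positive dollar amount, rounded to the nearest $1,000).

ES = 1.686% × 2.063 = 3.478%.
On $50,000,000: 0.03478 × $50,000,000 = $1,739,000.

$1,739,000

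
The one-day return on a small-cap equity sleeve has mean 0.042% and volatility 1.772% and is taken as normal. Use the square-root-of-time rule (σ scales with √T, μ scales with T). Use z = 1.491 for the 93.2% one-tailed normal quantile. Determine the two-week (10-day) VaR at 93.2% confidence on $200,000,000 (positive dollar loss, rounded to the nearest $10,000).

$15,870,000

σ_{10d} = 1.772% × √10 = 5.604%; μ_{10d} = 10 × 0.042% = 0.420%.
VaR = −(0.420%) + 1.491 × 5.604% = 7.936%.
On $200,000,000: 0.07936 × $200,000,000 = $15,872,000.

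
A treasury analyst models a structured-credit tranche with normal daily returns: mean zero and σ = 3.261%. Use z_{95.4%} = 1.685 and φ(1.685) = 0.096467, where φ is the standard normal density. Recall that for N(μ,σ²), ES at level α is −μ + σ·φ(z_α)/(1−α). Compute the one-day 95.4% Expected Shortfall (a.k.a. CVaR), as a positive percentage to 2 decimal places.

6.84%

Tail multiplier: φ(z)/(1−α) = 0.096467 / 0.046 = 2.097.
ES = 3.261% × 2.097 = 6.838%.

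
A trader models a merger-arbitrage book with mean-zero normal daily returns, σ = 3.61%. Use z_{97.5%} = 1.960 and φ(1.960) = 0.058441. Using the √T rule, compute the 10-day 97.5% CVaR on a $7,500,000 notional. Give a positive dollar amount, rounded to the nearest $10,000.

σ_{10d} = 3.61% × √10 = 11.416%.
ES multiplier = φ(z)/(1−α) = 0.058441/0.025 = 2.338.
ES = 11.416% × 2.338 = 26.691%; on $7,500,000: $2,001,825.

$2,000,000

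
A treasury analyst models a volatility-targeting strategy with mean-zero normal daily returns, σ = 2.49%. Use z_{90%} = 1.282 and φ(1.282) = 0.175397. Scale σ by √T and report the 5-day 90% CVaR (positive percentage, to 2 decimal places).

σ_{5d} = 2.49% × √5 = 5.568%.
ES multiplier = φ(z)/(1−α) = 0.175397/0.1 = 1.754.
ES = 5.568% × 1.754 = 9.766%.

9.77%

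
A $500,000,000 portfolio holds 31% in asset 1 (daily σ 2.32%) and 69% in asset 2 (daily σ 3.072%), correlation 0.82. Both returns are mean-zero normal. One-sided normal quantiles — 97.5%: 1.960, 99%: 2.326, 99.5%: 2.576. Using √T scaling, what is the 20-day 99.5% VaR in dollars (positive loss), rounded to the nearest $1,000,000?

σ_p = √(0.31²·2.32² + 0.69²·3.072² + 2·0.82·0.31·0.69·2.32·3.072) = 2.741%.
σ_{20d} = 2.741% × √20 = 12.258%.
VaR = 2.576 × 12.258% = 31.577%; on $500,000,000 that is $157,885,000.

$158,000,000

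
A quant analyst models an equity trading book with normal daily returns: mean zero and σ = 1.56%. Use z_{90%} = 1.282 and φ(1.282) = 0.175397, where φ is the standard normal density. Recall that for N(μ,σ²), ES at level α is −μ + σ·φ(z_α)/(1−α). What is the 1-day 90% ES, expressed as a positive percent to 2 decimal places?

2.74%

Tail multiplier: φ(z)/(1−α) = 0.175397 / 0.1 = 1.754.
ES = 1.56% × 1.754 = 2.736%.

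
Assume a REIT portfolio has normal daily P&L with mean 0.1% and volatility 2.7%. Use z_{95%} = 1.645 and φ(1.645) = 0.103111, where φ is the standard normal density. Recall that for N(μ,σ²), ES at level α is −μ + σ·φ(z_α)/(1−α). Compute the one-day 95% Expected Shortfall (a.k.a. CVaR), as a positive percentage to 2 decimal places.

Tail multiplier: φ(z)/(1−α) = 0.103111 / 0.05 = 2.062.
ES = −(0.1%) + 2.7% × 2.062 = 5.467%.

5.47%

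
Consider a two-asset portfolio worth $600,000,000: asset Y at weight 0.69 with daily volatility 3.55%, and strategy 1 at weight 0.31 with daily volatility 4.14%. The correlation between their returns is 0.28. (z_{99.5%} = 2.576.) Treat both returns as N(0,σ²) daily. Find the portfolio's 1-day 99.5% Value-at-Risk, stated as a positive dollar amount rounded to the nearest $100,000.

$47,400,000

σ_p² = 0.69²·3.55² + 0.31²·4.14² + 2·0.28·0.69·0.31·3.55·4.14 = 9.4076 (%²).
σ_p = √9.4076 = 3.067%.
VaR = 2.576 × 3.067% = 7.901%; on $600,000,000 that is $47,406,000.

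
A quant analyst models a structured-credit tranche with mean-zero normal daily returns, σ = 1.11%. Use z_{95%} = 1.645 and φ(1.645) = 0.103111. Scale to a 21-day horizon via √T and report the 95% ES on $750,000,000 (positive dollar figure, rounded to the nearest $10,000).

σ_{21d} = 1.11% × √21 = 5.087%.
ES multiplier = φ(z)/(1−α) = 0.103111/0.05 = 2.062.
ES = 5.087% × 2.062 = 10.489%; on $750,000,000: $78,667,500.

$78,670,000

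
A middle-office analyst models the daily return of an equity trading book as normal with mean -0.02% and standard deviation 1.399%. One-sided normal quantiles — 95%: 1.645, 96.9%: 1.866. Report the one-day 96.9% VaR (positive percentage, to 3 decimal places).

2.631%

VaR = −μ + z·σ = −(-0.02%) + 1.866 × 1.399% = 2.631%.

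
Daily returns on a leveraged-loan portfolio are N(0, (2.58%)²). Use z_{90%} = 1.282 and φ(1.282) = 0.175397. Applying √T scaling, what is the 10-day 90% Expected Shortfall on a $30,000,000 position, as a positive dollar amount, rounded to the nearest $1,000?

σ_{10d} = 2.58% × √10 = 8.159%.
ES multiplier = φ(z)/(1−α) = 0.175397/0.1 = 1.754.
ES = 8.159% × 1.754 = 14.311%; on $30,000,000: $4,293,300.

$4,293,000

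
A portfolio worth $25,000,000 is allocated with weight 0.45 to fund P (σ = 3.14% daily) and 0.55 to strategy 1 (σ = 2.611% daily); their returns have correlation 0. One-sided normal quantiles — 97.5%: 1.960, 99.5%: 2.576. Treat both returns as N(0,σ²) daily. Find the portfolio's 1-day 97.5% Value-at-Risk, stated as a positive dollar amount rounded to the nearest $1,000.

σ_p² = 0.45²·3.14² + 0.55²·2.611² + 2·0·0.45·0.55·3.14·2.611 = 4.0588 (%²).
σ_p = √4.0588 = 2.015%.
VaR = 1.960 × 2.015% = 3.949%; on $25,000,000 that is $987,250.

$987,000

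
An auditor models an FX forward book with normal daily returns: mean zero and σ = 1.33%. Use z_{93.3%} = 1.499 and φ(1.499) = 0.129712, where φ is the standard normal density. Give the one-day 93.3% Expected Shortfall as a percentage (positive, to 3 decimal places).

2.575%

Tail multiplier: φ(z)/(1−α) = 0.129712 / 0.067 = 1.936.
ES = 1.33% × 1.936 = 2.575%.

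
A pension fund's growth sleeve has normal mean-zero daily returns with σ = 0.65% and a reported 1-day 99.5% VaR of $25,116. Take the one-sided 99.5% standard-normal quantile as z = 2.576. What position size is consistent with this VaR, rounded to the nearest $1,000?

VaR as a fraction of value: z·σ = 2.576 × 0.65% = 1.6744%.
Position = $25,116 / 0.016744 = $1,500,000.

$1,500,000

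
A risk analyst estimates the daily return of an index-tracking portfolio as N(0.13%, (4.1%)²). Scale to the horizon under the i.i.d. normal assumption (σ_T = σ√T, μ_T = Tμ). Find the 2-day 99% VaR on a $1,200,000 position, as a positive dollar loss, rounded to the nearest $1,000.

At 99%, z = 2.326.
σ_{2d} = 4.1% × √2 = 5.798%; μ_{2d} = 2 × 0.13% = 0.260%.
VaR = −(0.260%) + 2.326 × 5.798% = 13.226%.
On $1,200,000: 0.13226 × $1,200,000 = $158,712.

$159,000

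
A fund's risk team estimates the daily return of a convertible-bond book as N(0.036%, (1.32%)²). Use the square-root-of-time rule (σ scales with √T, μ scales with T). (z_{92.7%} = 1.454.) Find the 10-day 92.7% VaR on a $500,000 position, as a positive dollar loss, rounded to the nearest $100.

σ_{10d} = 1.32% × √10 = 4.174%; μ_{10d} = 10 × 0.036% = 0.360%.
VaR = −(0.360%) + 1.454 × 4.174% = 5.709%.
On $500,000: 0.05709 × $500,000 = $28,545.

$28,500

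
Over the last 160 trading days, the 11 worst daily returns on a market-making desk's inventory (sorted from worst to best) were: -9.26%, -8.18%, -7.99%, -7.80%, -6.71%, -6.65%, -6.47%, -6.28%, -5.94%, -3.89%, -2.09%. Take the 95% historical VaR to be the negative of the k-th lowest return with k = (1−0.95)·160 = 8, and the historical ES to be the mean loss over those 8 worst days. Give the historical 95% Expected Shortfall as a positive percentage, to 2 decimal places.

The 8 worst returns sum to -59.34%.
ES = −(-59.34%) / 8 = 7.4175% ≈ 7.42%.

7.42%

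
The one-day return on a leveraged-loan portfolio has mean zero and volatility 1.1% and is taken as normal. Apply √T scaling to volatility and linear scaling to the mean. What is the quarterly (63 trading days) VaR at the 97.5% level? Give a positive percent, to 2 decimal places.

17.11%

At 97.5%, z = 1.960.
σ_{63d} = 1.1% × √63 = 8.731%.
VaR = 1.960 × 8.731% = 17.113%.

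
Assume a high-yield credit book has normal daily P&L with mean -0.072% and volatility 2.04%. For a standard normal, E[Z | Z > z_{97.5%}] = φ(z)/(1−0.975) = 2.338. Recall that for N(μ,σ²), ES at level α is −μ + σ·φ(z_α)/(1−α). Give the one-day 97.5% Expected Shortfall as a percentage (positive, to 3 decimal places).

ES = −(-0.072%) + 2.04% × 2.338 = 4.842%.

4.842%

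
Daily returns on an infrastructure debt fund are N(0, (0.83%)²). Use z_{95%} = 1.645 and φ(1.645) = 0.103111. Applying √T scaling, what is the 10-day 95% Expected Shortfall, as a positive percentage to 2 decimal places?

5.41%

σ_{10d} = 0.83% × √10 = 2.625%.
ES multiplier = φ(z)/(1−α) = 0.103111/0.05 = 2.062.
ES = 2.625% × 2.062 = 5.413%.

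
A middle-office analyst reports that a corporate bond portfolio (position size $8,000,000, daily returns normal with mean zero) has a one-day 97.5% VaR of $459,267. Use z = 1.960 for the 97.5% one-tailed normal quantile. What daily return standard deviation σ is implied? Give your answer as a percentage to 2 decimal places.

VaR as a fraction: $459,267 / $8,000,000 = 5.741%.
σ = VaR / z = 5.741% / 1.960 = 2.929%.

2.93%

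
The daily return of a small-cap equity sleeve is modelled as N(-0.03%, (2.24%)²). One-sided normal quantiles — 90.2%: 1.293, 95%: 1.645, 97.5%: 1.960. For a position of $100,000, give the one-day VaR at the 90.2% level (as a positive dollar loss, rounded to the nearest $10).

VaR = −μ + z·σ = −(-0.03%) + 1.293 × 2.24% = 2.926%.
On $100,000: 0.02926 × $100,000 = $2,926.

$2,930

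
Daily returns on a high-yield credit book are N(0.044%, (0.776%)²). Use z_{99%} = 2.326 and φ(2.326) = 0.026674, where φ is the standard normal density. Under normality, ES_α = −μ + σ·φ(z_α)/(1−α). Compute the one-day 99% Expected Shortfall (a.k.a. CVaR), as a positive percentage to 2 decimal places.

2.03%

Tail multiplier: φ(z)/(1−α) = 0.026674 / 0.01 = 2.667.
ES = −(0.044%) + 0.776% × 2.667 = 2.026%.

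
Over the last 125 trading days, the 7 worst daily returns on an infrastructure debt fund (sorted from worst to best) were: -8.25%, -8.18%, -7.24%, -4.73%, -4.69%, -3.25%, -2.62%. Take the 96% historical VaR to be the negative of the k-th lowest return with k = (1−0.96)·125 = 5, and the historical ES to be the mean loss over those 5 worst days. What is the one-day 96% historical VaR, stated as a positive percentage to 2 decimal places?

4.69%

k = 5; the 5th lowest return is -4.69%, so VaR = 4.69%.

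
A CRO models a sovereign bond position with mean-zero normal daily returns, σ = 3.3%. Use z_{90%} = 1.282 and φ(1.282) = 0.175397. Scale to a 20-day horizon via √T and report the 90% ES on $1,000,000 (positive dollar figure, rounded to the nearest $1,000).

$259,000

σ_{20d} = 3.3% × √20 = 14.758%.
ES multiplier = φ(z)/(1−α) = 0.175397/0.1 = 1.754.
ES = 14.758% × 1.754 = 25.886%; on $1,000,000: $258,860.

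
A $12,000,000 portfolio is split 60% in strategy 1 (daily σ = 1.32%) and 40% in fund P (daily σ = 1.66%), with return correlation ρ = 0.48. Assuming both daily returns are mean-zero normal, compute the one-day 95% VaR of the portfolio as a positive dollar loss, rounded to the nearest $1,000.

$248,000

σ_p² = 0.6²·1.32² + 0.4²·1.66² + 2·0.48·0.6·0.4·1.32·1.66 = 1.5730 (%²).
σ_p = √1.5730 = 1.254%.
At 95%, z = 1.645.
VaR = 1.645 × 1.254% = 2.063%; on $12,000,000 that is $247,560.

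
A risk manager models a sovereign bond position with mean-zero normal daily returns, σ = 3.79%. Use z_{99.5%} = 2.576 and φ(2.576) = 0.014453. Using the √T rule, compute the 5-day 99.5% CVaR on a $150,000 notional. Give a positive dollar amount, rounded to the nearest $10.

σ_{5d} = 3.79% × √5 = 8.475%.
ES multiplier = φ(z)/(1−α) = 0.014453/0.005 = 2.891.
ES = 8.475% × 2.891 = 24.501%; on $150,000: $36,752.

$36,750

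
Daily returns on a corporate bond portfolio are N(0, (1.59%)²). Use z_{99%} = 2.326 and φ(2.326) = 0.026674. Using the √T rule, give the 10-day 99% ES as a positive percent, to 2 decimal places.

σ_{10d} = 1.59% × √10 = 5.028%.
ES multiplier = φ(z)/(1−α) = 0.026674/0.01 = 2.667.
ES = 5.028% × 2.667 = 13.410%.

13.41%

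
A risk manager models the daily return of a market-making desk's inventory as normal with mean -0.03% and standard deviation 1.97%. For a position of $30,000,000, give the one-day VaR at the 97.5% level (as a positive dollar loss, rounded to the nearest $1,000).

$1,167,000

At 97.5% one-sided, z = 1.960.
VaR = −μ + z·σ = −(-0.03%) + 1.960 × 1.97% = 3.891%.
On $30,000,000: 0.03891 × $30,000,000 = $1,167,300.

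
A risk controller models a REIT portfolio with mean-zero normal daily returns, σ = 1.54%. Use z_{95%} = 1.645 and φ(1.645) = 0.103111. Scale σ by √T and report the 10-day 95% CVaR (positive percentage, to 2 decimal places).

10.04%

σ_{10d} = 1.54% × √10 = 4.870%.
ES multiplier = φ(z)/(1−α) = 0.103111/0.05 = 2.062.
ES = 4.870% × 2.062 = 10.042%.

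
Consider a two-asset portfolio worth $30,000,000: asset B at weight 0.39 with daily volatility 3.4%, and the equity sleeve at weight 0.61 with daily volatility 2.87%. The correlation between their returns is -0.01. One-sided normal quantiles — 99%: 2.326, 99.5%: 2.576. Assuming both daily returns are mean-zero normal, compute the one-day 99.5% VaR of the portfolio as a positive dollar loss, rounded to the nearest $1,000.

$1,689,000

σ_p² = 0.39²·3.4² + 0.61²·2.87² + 2·-0.01·0.39·0.61·3.4·2.87 = 4.7768 (%²).
σ_p = √4.7768 = 2.186%.
VaR = 2.576 × 2.186% = 5.631%; on $30,000,000 that is $1,689,300.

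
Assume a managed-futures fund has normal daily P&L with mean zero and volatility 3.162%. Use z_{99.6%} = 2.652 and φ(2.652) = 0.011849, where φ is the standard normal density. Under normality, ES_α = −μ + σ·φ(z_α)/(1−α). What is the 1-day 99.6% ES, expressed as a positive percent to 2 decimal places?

Tail multiplier: φ(z)/(1−α) = 0.011849 / 0.004 = 2.962.
ES = 3.162% × 2.962 = 9.366%.

9.37%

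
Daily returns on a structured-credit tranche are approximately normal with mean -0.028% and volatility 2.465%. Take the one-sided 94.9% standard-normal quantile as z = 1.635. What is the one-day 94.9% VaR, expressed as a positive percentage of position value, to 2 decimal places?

4.06%

VaR = −μ + z·σ = −(-0.028%) + 1.635 × 2.465% = 4.058%.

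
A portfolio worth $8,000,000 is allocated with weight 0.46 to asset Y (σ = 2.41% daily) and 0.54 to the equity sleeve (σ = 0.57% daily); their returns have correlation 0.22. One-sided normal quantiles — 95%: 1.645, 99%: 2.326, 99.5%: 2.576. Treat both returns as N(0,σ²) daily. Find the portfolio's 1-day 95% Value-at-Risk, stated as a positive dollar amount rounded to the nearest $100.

$159,800

σ_p² = 0.46²·2.41² + 0.54²·0.57² + 2·0.22·0.46·0.54·2.41·0.57 = 1.4739 (%²).
σ_p = √1.4739 = 1.214%.
VaR = 1.645 × 1.214% = 1.997%; on $8,000,000 that is $159,760.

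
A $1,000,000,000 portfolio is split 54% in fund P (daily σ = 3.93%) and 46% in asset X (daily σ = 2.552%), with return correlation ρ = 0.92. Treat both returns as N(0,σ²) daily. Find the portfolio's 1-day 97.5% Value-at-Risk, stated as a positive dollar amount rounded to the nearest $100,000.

$63,400,000

σ_p² = 0.54²·3.93² + 0.46²·2.552² + 2·0.92·0.54·0.46·3.93·2.552 = 10.4658 (%²).
σ_p = √10.4658 = 3.235%.
At 97.5%, z = 1.960.
VaR = 1.960 × 3.235% = 6.341%; on $1,000,000,000 that is $63,410,000.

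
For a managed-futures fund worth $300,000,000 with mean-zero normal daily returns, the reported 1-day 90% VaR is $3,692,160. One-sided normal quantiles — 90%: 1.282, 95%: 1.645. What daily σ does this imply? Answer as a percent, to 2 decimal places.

0.96%

VaR as a fraction: $3,692,160 / $300,000,000 = 1.231%.
σ = VaR / z = 1.231% / 1.282 = 0.960%.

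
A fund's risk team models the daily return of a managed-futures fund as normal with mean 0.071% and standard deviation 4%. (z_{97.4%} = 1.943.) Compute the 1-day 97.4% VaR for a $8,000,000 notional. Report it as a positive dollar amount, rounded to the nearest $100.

$616,100

VaR = −μ + z·σ = −(0.071%) + 1.943 × 4% = 7.701%.
On $8,000,000: 0.07701 × $8,000,000 = $616,080.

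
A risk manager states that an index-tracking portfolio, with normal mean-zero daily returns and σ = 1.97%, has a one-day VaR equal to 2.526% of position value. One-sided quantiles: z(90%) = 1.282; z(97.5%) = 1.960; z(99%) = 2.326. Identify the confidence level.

90%

Implied z = VaR/σ = 2.526 / 1.97 = 1.282.
This matches z(90%) = 1.282.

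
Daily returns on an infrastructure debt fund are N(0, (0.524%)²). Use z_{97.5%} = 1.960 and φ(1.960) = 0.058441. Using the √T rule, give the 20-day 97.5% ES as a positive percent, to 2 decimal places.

σ_{20d} = 0.524% × √20 = 2.343%.
ES multiplier = φ(z)/(1−α) = 0.058441/0.025 = 2.338.
ES = 2.343% × 2.338 = 5.478%.

5.48%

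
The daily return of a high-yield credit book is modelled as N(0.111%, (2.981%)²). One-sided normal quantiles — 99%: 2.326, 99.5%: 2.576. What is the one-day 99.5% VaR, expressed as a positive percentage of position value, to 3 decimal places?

7.568%

VaR = −μ + z·σ = −(0.111%) + 2.576 × 2.981% = 7.568%.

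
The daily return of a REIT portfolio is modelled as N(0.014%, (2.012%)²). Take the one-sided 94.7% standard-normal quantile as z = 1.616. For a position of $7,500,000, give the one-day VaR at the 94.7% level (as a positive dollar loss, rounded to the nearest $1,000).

$243,000

VaR = −μ + z·σ = −(0.014%) + 1.616 × 2.012% = 3.237%.
On $7,500,000: 0.03237 × $7,500,000 = $242,775.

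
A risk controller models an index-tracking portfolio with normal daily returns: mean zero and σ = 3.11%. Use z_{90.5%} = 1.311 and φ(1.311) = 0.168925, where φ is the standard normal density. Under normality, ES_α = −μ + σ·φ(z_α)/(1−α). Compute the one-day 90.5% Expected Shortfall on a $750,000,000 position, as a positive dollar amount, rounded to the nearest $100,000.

$41,500,000

Tail multiplier: φ(z)/(1−α) = 0.168925 / 0.095 = 1.778.
ES = 3.11% × 1.778 = 5.530%.
On $750,000,000: 0.05530 × $750,000,000 = $41,475,000.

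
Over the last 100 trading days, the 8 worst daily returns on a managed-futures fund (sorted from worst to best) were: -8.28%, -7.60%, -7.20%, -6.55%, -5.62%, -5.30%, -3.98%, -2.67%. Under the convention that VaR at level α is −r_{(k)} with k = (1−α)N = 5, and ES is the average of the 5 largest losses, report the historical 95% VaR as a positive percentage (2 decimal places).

k = 5; the 5th lowest return is -5.62%, so VaR = 5.62%.

5.62%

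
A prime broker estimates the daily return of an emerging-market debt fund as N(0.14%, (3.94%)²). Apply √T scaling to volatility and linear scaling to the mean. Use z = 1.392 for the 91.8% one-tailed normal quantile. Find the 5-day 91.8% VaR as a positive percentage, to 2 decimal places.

σ_{5d} = 3.94% × √5 = 8.810%; μ_{5d} = 5 × 0.14% = 0.700%.
VaR = −(0.700%) + 1.392 × 8.810% = 11.564%.

11.56%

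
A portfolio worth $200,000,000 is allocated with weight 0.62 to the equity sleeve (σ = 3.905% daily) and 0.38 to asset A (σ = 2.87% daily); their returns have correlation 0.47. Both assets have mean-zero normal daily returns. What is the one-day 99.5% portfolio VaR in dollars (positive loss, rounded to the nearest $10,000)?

σ_p² = 0.62²·3.905² + 0.38²·2.87² + 2·0.47·0.62·0.38·3.905·2.87 = 9.5332 (%²).
σ_p = √9.5332 = 3.088%.
At 99.5%, z = 2.576.
VaR = 2.576 × 3.088% = 7.955%; on $200,000,000 that is $15,910,000.

$15,910,000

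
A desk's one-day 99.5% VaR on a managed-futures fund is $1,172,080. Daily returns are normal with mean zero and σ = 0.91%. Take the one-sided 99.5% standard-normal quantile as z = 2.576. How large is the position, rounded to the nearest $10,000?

VaR as a fraction of value: z·σ = 2.576 × 0.91% = 2.34416%.
Position = $1,172,080 / 0.0234416 = $50,000,000.

$50,000,000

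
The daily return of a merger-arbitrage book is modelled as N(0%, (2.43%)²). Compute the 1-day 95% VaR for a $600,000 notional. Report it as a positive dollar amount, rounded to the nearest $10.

$23,980

At 95% one-sided, z = 1.645.
VaR = z·σ = 1.645 × 2.43% = 3.997%.
On $600,000: 0.03997 × $600,000 = $23,982.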